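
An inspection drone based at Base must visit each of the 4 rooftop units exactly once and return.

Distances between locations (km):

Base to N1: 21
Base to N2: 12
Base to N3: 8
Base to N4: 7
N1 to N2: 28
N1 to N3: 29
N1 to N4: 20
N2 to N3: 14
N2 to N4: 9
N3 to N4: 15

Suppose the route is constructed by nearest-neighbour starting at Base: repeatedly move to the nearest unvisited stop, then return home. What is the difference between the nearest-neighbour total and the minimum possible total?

Excess over optimum: 8 km.

Base: N4=7, N3=8, N2=12, N1=21 ⇒ N4
N4: N2=9, N3=15, N1=20 ⇒ N2
N2: N3=14, N1=28 ⇒ N3
N3: N1=29 ⇒ N1
NN route Base → N4 → N2 → N3 → N1 → Base costs 80.
Optimal: Base → N1 → N4 → N2 → N3 → Base costs 72 (by enumerating all 12 distinct tours).
Excess = 80 − 72 = 8.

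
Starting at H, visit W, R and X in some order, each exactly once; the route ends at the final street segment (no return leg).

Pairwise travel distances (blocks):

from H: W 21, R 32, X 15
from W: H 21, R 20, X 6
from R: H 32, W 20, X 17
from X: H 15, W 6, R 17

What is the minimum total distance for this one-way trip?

There are 3! = 6 possible orderings.
H - W - R - X: 21+20+17 = 58
H - W - X - R: 21+6+17 = 44
H - R - W - X: 32+20+6 = 58
H - R - X - W: 32+17+6 = 55
H - X - W - R: 15+6+20 = 41
H - X - R - W: 15+17+20 = 52
The minimum is 41.
One shortest path: H → X → W → R.

Minimum one-way distance = 41 blocks.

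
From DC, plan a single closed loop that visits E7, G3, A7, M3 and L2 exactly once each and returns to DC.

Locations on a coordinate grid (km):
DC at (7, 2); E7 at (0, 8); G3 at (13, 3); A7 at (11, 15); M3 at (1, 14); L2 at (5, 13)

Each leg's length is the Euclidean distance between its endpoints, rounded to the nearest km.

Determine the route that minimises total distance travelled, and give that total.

43 km — the shortest possible round trip.

There are 60 distinct closed tours to check (reversals are equivalent).
DC-E7-G3-A7-M3-L2-DC: 9+14+12+10+4+11 = 60
DC-E7-G3-A7-L2-M3-DC: 9+14+12+6+4+13 = 58
DC-E7-G3-M3-A7-L2-DC: 9+14+16+10+6+11 = 66
DC-E7-G3-M3-L2-A7-DC: 9+14+16+4+6+14 = 63
DC-E7-G3-L2-A7-M3-DC: 9+14+13+6+10+13 = 65
DC-E7-G3-L2-M3-A7-DC: 9+14+13+4+10+14 = 64
DC-E7-A7-G3-M3-L2-DC: 9+13+12+16+4+11 = 65
DC-E7-A7-G3-L2-M3-DC: 9+13+12+13+4+13 = 64
DC-E7-A7-M3-G3-L2-DC: 9+13+10+16+13+11 = 72
DC-E7-A7-M3-L2-G3-DC: 9+13+10+4+13+6 = 55
DC-E7-A7-L2-G3-M3-DC: 9+13+6+13+16+13 = 70
DC-E7-A7-L2-M3-G3-DC: 9+13+6+4+16+6 = 54
DC-E7-M3-G3-A7-L2-DC: 9+6+16+12+6+11 = 60
DC-E7-M3-G3-L2-A7-DC: 9+6+16+13+6+14 = 64
… (46 more)
DC-E7-M3-L2-A7-G3-DC: 9+6+4+6+12+6 = 43  ← best
The minimum is 43.
One optimal route: DC → E7 → M3 → L2 → A7 → G3 → DC (or its reverse).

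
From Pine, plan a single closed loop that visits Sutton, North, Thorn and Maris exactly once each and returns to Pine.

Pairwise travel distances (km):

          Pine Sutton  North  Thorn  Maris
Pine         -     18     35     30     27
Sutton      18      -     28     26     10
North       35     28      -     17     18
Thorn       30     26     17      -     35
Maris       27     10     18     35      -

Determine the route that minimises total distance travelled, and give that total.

93 km — the shortest possible round trip.

Pine→Sutton→North→Thorn→Maris→Pine: 18+28+17+35+27 = 125
Pine→Sutton→North→Maris→Thorn→Pine: 18+28+18+35+30 = 129
Pine→Sutton→Thorn→North→Maris→Pine: 18+26+17+18+27 = 106
Pine→Sutton→Thorn→Maris→North→Pine: 18+26+35+18+35 = 132
Pine→Sutton→Maris→North→Thorn→Pine: 18+10+18+17+30 = 93
Pine→Sutton→Maris→Thorn→North→Pine: 18+10+35+17+35 = 115
Pine→North→Sutton→Thorn→Maris→Pine: 35+28+26+35+27 = 151
Pine→North→Sutton→Maris→Thorn→Pine: 35+28+10+35+30 = 138
Pine→North→Thorn→Sutton→Maris→Pine: 35+17+26+10+27 = 115
Pine→North→Maris→Sutton→Thorn→Pine: 35+18+10+26+30 = 119
Pine→Thorn→Sutton→North→Maris→Pine: 30+26+28+18+27 = 129
Pine→Thorn→North→Sutton→Maris→Pine: 30+17+28+10+27 = 112
The minimum is 93.
One optimal route: Pine → Sutton → Maris → North → Thorn → Pine (or its reverse).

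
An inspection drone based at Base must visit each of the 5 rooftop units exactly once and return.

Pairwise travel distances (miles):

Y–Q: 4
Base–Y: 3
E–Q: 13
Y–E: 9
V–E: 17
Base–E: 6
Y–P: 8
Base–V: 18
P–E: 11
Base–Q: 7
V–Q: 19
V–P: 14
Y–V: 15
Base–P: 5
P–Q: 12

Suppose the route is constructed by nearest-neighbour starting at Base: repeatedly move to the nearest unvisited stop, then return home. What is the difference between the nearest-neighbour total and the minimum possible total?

From Base: Y=3, P=5, E=6, Q=7, V=18 → choose Y (3).
From Y: Q=4, P=8, E=9, V=15 → choose Q (4).
From Q: P=12, E=13, V=19 → choose P (12).
From P: E=11, V=14 → choose E (11).
From E: V=17 → choose V (17).
NN route Base → Y → Q → P → E → V → Base costs 65.
Optimal: Base → Y → Q → P → V → E → Base costs 56 (by enumerating all 60 distinct tours).
Excess = 65 − 56 = 9.

9 miles longer than the optimal tour.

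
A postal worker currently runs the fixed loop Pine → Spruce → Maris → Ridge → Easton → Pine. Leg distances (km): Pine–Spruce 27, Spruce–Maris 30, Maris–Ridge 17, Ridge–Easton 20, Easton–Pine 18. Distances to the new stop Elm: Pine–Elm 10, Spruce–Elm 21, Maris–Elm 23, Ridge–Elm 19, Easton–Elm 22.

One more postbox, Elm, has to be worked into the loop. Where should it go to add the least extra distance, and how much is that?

Minimum extra distance: 4 km, inserting Elm between Pine and Spruce.

Insertion cost between consecutive stops i–j is d(i,Elm) + d(Elm,j) − d(i,j):
  between Pine and Spruce: 10 + 21 − 27 = 4
  between Spruce and Maris: 21 + 23 − 30 = 14
  between Maris and Ridge: 23 + 19 − 17 = 25
  between Ridge and Easton: 19 + 22 − 20 = 21
  between Easton and Pine: 22 + 10 − 18 = 14
Cheapest insertion is between Pine and Spruce, adding 4.
New total = 112 + 4 = 116.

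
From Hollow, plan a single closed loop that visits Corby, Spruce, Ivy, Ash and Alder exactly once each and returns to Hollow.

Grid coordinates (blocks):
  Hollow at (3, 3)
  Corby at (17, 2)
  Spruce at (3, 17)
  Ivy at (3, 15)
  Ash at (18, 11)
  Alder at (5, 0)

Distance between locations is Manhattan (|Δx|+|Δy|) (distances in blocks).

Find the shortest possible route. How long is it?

Minimum total distance: 64 blocks.

There are 60 distinct closed tours to check (reversals are equivalent).
Hollow→Corby→Spruce→Ivy→Ash→Alder→Hollow: 15+29+2+19+24+5 = 94
Hollow→Corby→Spruce→Ivy→Alder→Ash→Hollow: 15+29+2+17+24+23 = 110
Hollow→Corby→Spruce→Ash→Ivy→Alder→Hollow: 15+29+21+19+17+5 = 106
Hollow→Corby→Spruce→Ash→Alder→Ivy→Hollow: 15+29+21+24+17+12 = 118
Hollow→Corby→Spruce→Alder→Ivy→Ash→Hollow: 15+29+19+17+19+23 = 122
Hollow→Corby→Spruce→Alder→Ash→Ivy→Hollow: 15+29+19+24+19+12 = 118
Hollow→Corby→Ivy→Spruce→Ash→Alder→Hollow: 15+27+2+21+24+5 = 94
Hollow→Corby→Ivy→Spruce→Alder→Ash→Hollow: 15+27+2+19+24+23 = 110
Hollow→Corby→Ivy→Ash→Spruce→Alder→Hollow: 15+27+19+21+19+5 = 106
Hollow→Corby→Ivy→Ash→Alder→Spruce→Hollow: 15+27+19+24+19+14 = 118
Hollow→Corby→Ivy→Alder→Spruce→Ash→Hollow: 15+27+17+19+21+23 = 122
Hollow→Corby→Ivy→Alder→Ash→Spruce→Hollow: 15+27+17+24+21+14 = 118
Hollow→Corby→Ash→Spruce→Ivy→Alder→Hollow: 15+10+21+2+17+5 = 70
Hollow→Corby→Ash→Spruce→Alder→Ivy→Hollow: 15+10+21+19+17+12 = 94
… (46 more)
Hollow→Spruce→Ivy→Ash→Corby→Alder→Hollow: 14+2+19+10+14+5 = 64  ← best
The minimum is 64.
One optimal route: Hollow → Spruce → Ivy → Ash → Corby → Alder → Hollow (or its reverse).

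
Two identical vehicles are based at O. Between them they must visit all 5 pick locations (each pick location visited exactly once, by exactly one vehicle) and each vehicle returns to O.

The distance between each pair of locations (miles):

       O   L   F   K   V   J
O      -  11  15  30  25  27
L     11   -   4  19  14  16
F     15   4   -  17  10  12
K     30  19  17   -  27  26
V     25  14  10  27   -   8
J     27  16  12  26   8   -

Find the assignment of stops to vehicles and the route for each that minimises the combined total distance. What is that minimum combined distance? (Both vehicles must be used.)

Try each way of splitting the stops between the two vehicles (each non-empty) and, for each split, find the best tour for each vehicle:
  {L} + {F, K, V, J}: 22 + 89 = 111
  {F} + {L, K, V, J}: 30 + 89 = 119
  {L, F} + {K, V, J}: 30 + 89 = 119
  {K} + {L, F, V, J}: 60 + 60 = 120
  {L, K} + {F, V, J}: 60 + 60 = 120
  {F, K} + {L, V, J}: 62 + 60 = 122
  … (15 splits in total)
Best: vehicle 1 O → L → O = 22; vehicle 2 O → F → V → J → K → O = 89; combined 111.

111 miles — the smallest possible combined total.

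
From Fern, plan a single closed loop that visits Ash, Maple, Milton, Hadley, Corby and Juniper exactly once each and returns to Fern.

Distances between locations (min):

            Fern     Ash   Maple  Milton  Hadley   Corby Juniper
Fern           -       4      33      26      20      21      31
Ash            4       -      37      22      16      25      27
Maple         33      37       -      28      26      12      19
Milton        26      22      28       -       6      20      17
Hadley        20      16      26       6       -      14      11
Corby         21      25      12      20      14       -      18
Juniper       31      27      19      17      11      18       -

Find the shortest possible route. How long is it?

Shortest round trip = 95 min.

Fern→Ash→Maple→Milton→Hadley→Corby→Juniper→Fern: 4+37+28+6+14+18+31 = 138
Fern→Ash→Maple→Milton→Hadley→Juniper→Corby→Fern: 4+37+28+6+11+18+21 = 125
Fern→Ash→Maple→Milton→Corby→Hadley→Juniper→Fern: 4+37+28+20+14+11+31 = 145
Fern→Ash→Maple→Milton→Corby→Juniper→Hadley→Fern: 4+37+28+20+18+11+20 = 138
Fern→Ash→Maple→Milton→Juniper→Hadley→Corby→Fern: 4+37+28+17+11+14+21 = 132
Fern→Ash→Maple→Milton→Juniper→Corby→Hadley→Fern: 4+37+28+17+18+14+20 = 138
Fern→Ash→Maple→Hadley→Milton→Corby→Juniper→Fern: 4+37+26+6+20+18+31 = 142
Fern→Ash→Maple→Hadley→Milton→Juniper→Corby→Fern: 4+37+26+6+17+18+21 = 129
… (352 more)
Fern→Ash→Milton→Hadley→Juniper→Maple→Corby→Fern: 4+22+6+11+19+12+21 = 95  ← best
The minimum is 95.
One optimal route: Fern → Ash → Milton → Hadley → Juniper → Maple → Corby → Fern (or its reverse).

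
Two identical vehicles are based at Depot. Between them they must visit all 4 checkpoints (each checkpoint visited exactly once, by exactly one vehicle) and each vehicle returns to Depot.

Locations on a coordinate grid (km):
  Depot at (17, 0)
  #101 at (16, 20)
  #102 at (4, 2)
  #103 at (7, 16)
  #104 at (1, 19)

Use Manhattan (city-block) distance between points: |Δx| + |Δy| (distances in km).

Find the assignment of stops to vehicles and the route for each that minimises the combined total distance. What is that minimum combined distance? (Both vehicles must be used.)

Minimum combined distance: 102 km.

There are 2^3 − 1 = 7 ways to divide the 4 stops into two non-empty groups. For each, the best each vehicle can do is its own shortest tour through its group:
  {#101} + {#102, #103, #104}: 42 + 70 = 112
  {#102} + {#101, #103, #104}: 30 + 72 = 102
  {#101, #102} + {#103, #104}: 66 + 70 = 136
  {#103} + {#101, #102, #104}: 52 + 72 = 124
  {#101, #103} + {#102, #104}: 60 + 70 = 130
  {#102, #103} + {#101, #104}: 58 + 72 = 130
  … (7 splits in total)
Best: vehicle 1 Depot → #102 → Depot = 30; vehicle 2 Depot → #101 → #104 → #103 → Depot = 72; combined 102.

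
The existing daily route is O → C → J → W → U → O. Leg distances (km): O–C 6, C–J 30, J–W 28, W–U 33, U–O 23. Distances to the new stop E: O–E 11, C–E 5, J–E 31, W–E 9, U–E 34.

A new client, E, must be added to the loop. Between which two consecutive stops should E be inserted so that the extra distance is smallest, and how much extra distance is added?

Insertion cost between consecutive stops i–j is d(i,E) + d(E,j) − d(i,j):
  between O and C: 11 + 5 − 6 = 10
  between C and J: 5 + 31 − 30 = 6
  between J and W: 31 + 9 − 28 = 12
  between W and U: 9 + 34 − 33 = 10
  between U and O: 34 + 11 − 23 = 22
Cheapest insertion is between C and J, adding 6.
New total = 120 + 6 = 126.

Adding 6 km by placing E on the C–J leg.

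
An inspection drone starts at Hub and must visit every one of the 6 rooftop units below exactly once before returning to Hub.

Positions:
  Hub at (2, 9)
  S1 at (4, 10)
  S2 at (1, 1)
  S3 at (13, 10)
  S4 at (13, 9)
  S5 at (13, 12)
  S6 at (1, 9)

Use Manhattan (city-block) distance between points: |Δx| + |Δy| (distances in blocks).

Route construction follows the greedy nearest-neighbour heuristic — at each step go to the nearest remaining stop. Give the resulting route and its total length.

50 blocks along Hub → S6 → S1 → S3 → S4 → S5 → S2 → Hub.

At Hub the remaining stops are S6 1, S1 3, S2 9, S4 11, S3 12, S5 14; go to S6.
At S6 the remaining stops are S1 4, S2 8, S4 12, S3 13, S5 15; go to S1.
At S1 the remaining stops are S3 9, S4 10, S5 11, S2 12; go to S3.
At S3 the remaining stops are S4 1, S5 2, S2 21; go to S4.
At S4 the remaining stops are S5 3, S2 20; go to S5.
At S5 the remaining stops are S2 23; go to S2.
Return S2→Hub: 9.
Total = 1 + 4 + 9 + 1 + 3 + 23 + 9 = 50.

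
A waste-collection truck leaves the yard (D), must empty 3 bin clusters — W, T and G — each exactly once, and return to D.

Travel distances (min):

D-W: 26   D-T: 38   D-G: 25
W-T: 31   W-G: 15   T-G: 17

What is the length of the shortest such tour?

With 3 stops there are 3!/2 = 3 distinct round trips (a route and its reverse cost the same).
D-W-T-G-D: 26+31+17+25 = 99
D-W-G-T-D: 26+15+17+38 = 96
D-T-W-G-D: 38+31+15+25 = 109
The minimum is 96.
One optimal route: D → W → G → T → D (or its reverse).

Minimum total distance: 96 min.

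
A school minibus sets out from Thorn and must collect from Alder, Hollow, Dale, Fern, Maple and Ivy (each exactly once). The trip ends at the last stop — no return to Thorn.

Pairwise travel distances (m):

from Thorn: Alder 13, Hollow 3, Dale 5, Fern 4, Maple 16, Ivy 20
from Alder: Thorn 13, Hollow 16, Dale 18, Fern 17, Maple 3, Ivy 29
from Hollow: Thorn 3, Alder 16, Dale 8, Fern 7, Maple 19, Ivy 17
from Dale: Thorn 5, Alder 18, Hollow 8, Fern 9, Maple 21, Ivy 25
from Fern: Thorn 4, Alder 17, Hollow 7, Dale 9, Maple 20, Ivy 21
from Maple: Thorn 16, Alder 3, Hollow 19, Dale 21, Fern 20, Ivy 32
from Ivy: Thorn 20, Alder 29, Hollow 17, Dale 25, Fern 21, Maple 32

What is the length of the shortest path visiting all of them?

There are 6! = 720 possible orderings.
Thorn→Alder→Hollow→Dale→Fern→Maple→Ivy: 13+16+8+9+20+32 = 98
Thorn→Alder→Hollow→Dale→Fern→Ivy→Maple: 13+16+8+9+21+32 = 99
Thorn→Alder→Hollow→Dale→Maple→Fern→Ivy: 13+16+8+21+20+21 = 99
Thorn→Alder→Hollow→Dale→Maple→Ivy→Fern: 13+16+8+21+32+21 = 111
Thorn→Alder→Hollow→Dale→Ivy→Fern→Maple: 13+16+8+25+21+20 = 103
Thorn→Alder→Hollow→Dale→Ivy→Maple→Fern: 13+16+8+25+32+20 = 114
Thorn→Alder→Hollow→Fern→Dale→Maple→Ivy: 13+16+7+9+21+32 = 98
Thorn→Alder→Hollow→Fern→Dale→Ivy→Maple: 13+16+7+9+25+32 = 102
… (712 more)
Thorn→Alder→Maple→Dale→Fern→Hollow→Ivy: 13+3+21+9+7+17 = 70  ← best
The minimum is 70.
One shortest path: Thorn → Alder → Maple → Dale → Fern → Hollow → Ivy.

70 m — the minimum one-way total.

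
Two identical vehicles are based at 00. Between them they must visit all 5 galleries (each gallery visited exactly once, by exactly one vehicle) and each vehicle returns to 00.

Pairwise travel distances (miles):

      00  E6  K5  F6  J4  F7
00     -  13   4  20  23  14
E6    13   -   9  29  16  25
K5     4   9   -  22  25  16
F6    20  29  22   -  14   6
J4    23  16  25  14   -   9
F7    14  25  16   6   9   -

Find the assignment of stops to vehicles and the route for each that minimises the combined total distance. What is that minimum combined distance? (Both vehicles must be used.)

There are 2^4 − 1 = 15 ways to divide the 5 stops into two non-empty groups. For each, the best each vehicle can do is its own shortest tour through its group:
  {E6} + {K5, F6, J4, F7}: 26 + 63 = 89
  {K5} + {E6, F6, J4, F7}: 8 + 63 = 71
  {E6, K5} + {F6, J4, F7}: 26 + 57 = 83
  {F6} + {E6, K5, J4, F7}: 40 + 52 = 92
  {E6, F6} + {K5, J4, F7}: 62 + 52 = 114
  {K5, F6} + {E6, J4, F7}: 46 + 52 = 98
  … (15 splits in total)
Best: vehicle 1 00 → K5 → 00 = 8; vehicle 2 00 → E6 → J4 → F6 → F7 → 00 = 63; combined 71.

Minimum combined distance: 71 miles.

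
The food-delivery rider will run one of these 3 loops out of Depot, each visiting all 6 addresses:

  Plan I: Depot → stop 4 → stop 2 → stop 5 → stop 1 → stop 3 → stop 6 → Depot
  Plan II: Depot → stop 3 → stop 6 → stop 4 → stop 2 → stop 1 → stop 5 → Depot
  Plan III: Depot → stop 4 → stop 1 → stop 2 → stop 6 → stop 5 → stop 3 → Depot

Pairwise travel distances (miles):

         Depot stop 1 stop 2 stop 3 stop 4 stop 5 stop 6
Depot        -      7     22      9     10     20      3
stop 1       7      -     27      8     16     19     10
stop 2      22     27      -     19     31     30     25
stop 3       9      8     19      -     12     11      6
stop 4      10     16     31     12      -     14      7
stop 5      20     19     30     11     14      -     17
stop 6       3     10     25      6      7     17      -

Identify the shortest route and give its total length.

Plan I: 10 + 31 + 30 + 19 + 8 + 6 + 3 = 107
Plan II: 9 + 6 + 7 + 31 + 27 + 19 + 20 = 119
Plan III: 10 + 16 + 27 + 25 + 17 + 11 + 9 = 115

107 miles — Plan I is the shortest.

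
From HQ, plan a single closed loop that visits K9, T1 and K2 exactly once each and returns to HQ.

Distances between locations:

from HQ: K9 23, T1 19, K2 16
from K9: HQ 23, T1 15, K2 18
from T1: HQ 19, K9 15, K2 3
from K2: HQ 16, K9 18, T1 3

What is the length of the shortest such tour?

Shortest round trip = 57.

With 3 stops there are 3!/2 = 3 distinct round trips (a route and its reverse cost the same).
HQ → K9 → T1 → K2 → HQ: 23+15+3+16 = 57
HQ → K9 → K2 → T1 → HQ: 23+18+3+19 = 63
HQ → T1 → K9 → K2 → HQ: 19+15+18+16 = 68
The minimum is 57.
One optimal route: HQ → K9 → T1 → K2 → HQ (or its reverse).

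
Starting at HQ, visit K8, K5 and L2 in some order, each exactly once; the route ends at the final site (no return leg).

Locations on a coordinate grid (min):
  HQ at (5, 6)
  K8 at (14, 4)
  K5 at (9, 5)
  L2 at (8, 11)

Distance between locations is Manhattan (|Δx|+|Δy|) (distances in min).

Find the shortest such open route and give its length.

Shortest open route: 21 min.

There are 3! = 6 possible orderings.
HQ→K8→K5→L2: 11+6+7 = 24
HQ→K8→L2→K5: 11+13+7 = 31
HQ→K5→K8→L2: 5+6+13 = 24
HQ→K5→L2→K8: 5+7+13 = 25
HQ→L2→K8→K5: 8+13+6 = 27
HQ→L2→K5→K8: 8+7+6 = 21
The minimum is 21.
One shortest path: HQ → L2 → K5 → K8.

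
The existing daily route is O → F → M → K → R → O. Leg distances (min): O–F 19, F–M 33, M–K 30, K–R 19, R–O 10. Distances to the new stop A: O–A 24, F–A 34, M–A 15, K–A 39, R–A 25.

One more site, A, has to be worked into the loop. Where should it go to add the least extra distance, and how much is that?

Insertion cost between consecutive stops i–j is d(i,A) + d(A,j) − d(i,j):
  between O and F: 24 + 34 − 19 = 39
  between F and M: 34 + 15 − 33 = 16
  between M and K: 15 + 39 − 30 = 24
  between K and R: 39 + 25 − 19 = 45
  between R and O: 25 + 24 − 10 = 39
Cheapest insertion is between F and M, adding 16.
New total = 111 + 16 = 127.

Adding 16 min by placing A on the F–M leg.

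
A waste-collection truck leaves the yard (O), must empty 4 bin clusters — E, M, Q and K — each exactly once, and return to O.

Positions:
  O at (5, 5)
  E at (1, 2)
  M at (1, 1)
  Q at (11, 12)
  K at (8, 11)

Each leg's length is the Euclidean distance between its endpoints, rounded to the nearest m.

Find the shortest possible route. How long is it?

With 4 stops there are 4!/2 = 12 distinct round trips (a route and its reverse cost the same).
O → E → M → Q → K → O: 5+1+15+3+7 = 31
O → E → M → K → Q → O: 5+1+12+3+9 = 30
O → E → Q → M → K → O: 5+14+15+12+7 = 53
O → E → Q → K → M → O: 5+14+3+12+6 = 40
O → E → K → M → Q → O: 5+11+12+15+9 = 52
O → E → K → Q → M → O: 5+11+3+15+6 = 40
O → M → E → Q → K → O: 6+1+14+3+7 = 31
O → M → E → K → Q → O: 6+1+11+3+9 = 30
O → M → Q → E → K → O: 6+15+14+11+7 = 53
O → M → K → E → Q → O: 6+12+11+14+9 = 52
O → Q → E → M → K → O: 9+14+1+12+7 = 43
O → Q → M → E → K → O: 9+15+1+11+7 = 43
The minimum is 30.
One optimal route: O → E → M → K → Q → O (or its reverse).

Minimum total distance: 30 m.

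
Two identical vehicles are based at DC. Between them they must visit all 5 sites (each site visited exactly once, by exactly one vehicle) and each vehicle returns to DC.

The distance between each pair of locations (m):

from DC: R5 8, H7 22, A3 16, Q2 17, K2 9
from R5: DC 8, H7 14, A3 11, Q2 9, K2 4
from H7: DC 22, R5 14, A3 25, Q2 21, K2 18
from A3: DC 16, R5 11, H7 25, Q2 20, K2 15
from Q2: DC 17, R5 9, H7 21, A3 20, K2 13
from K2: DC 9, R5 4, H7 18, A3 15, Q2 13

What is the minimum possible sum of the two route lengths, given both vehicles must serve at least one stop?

97 m — the smallest possible combined total.

Try each way of splitting the stops between the two vehicles (each non-empty) and, for each split, find the best tour for each vehicle:
  {R5} + {H7, A3, Q2, K2}: 16 + 84 = 100
  {H7} + {R5, A3, Q2, K2}: 44 + 58 = 102
  {R5, H7} + {A3, Q2, K2}: 44 + 58 = 102
  {A3} + {R5, H7, Q2, K2}: 32 + 65 = 97
  {R5, A3} + {H7, Q2, K2}: 35 + 65 = 100
  {H7, A3} + {R5, Q2, K2}: 63 + 39 = 102
  … (15 splits in total)
Best: vehicle 1 DC → A3 → DC = 32; vehicle 2 DC → R5 → H7 → Q2 → K2 → DC = 65; combined 97.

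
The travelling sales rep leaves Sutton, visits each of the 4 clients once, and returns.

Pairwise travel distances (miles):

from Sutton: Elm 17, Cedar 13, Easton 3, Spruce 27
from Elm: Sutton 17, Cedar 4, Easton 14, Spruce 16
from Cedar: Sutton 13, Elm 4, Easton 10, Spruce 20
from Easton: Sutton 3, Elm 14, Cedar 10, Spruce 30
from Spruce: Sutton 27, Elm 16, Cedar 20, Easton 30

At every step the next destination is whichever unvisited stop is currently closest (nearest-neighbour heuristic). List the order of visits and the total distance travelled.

From Sutton: distances to unvisited — Easton=3, Cedar=13, Elm=17, Spruce=27. Nearest is Easton (3).
From Easton: distances to unvisited — Cedar=10, Elm=14, Spruce=30. Nearest is Cedar (10).
From Cedar: distances to unvisited — Elm=4, Spruce=20. Nearest is Elm (4).
From Elm: distances to unvisited — Spruce=16. Nearest is Spruce (16).
Return Spruce→Sutton: 27.
Total = 3 + 10 + 4 + 16 + 27 = 60.

Total distance 60 miles via the nearest-neighbour route Sutton → Easton → Cedar → Elm → Spruce → Sutton.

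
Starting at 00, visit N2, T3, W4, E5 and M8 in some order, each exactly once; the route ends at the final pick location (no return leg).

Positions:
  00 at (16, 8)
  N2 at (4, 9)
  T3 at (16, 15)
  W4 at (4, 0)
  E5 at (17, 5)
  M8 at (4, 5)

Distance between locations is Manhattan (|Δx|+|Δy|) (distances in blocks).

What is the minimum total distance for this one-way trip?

42 blocks — the minimum one-way total.

There are 5! = 120 possible orderings.
00 - N2 - T3 - W4 - E5 - M8: 13+18+27+18+13 = 89
00 - N2 - T3 - W4 - M8 - E5: 13+18+27+5+13 = 76
00 - N2 - T3 - E5 - W4 - M8: 13+18+11+18+5 = 65
00 - N2 - T3 - E5 - M8 - W4: 13+18+11+13+5 = 60
00 - N2 - T3 - M8 - W4 - E5: 13+18+22+5+18 = 76
00 - N2 - T3 - M8 - E5 - W4: 13+18+22+13+18 = 84
00 - N2 - W4 - T3 - E5 - M8: 13+9+27+11+13 = 73
00 - N2 - W4 - T3 - M8 - E5: 13+9+27+22+13 = 84
00 - N2 - W4 - E5 - T3 - M8: 13+9+18+11+22 = 73
00 - N2 - W4 - E5 - M8 - T3: 13+9+18+13+22 = 75
00 - N2 - W4 - M8 - T3 - E5: 13+9+5+22+11 = 60
00 - N2 - W4 - M8 - E5 - T3: 13+9+5+13+11 = 51
00 - N2 - E5 - T3 - W4 - M8: 13+17+11+27+5 = 73
00 - N2 - E5 - T3 - M8 - W4: 13+17+11+22+5 = 68
… (106 more)
00 - E5 - T3 - N2 - M8 - W4: 4+11+18+4+5 = 42  ← best
The minimum is 42.
One shortest path: 00 → E5 → T3 → N2 → M8 → W4.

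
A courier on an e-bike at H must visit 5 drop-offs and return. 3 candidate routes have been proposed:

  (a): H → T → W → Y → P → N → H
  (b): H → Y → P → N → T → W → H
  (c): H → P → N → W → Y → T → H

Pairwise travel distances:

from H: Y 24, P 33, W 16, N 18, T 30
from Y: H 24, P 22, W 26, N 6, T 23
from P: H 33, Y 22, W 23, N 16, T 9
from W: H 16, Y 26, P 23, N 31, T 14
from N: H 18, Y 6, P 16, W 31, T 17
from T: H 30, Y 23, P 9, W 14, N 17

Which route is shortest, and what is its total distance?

(a): 30 + 14 + 26 + 22 + 16 + 18 = 126
(b): 24 + 22 + 16 + 17 + 14 + 16 = 109
(c): 33 + 16 + 31 + 26 + 23 + 30 = 159

109 — (b) is the shortest.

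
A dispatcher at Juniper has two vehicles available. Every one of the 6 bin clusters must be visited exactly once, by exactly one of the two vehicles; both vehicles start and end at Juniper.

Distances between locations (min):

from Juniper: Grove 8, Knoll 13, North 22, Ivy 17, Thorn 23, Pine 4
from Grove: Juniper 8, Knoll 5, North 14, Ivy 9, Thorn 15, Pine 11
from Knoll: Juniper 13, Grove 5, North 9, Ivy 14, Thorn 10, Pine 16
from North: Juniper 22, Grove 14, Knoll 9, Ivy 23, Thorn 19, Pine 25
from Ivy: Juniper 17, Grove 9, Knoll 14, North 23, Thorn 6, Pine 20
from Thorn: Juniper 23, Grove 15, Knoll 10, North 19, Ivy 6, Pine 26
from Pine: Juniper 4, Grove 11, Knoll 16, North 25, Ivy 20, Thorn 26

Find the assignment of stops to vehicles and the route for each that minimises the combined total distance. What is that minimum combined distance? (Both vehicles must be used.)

Minimum combined distance: 72 min.

Try each way of splitting the stops between the two vehicles (each non-empty) and, for each split, find the best tour for each vehicle:
  {Grove} + {Knoll, North, Ivy, Thorn, Pine}: 16 + 71 = 87
  {Knoll} + {Grove, North, Ivy, Thorn, Pine}: 26 + 71 = 97
  {Grove, Knoll} + {North, Ivy, Thorn, Pine}: 26 + 71 = 97
  {North} + {Grove, Knoll, Ivy, Thorn, Pine}: 44 + 53 = 97
  {Grove, North} + {Knoll, Ivy, Thorn, Pine}: 44 + 53 = 97
  {Knoll, North} + {Grove, Ivy, Thorn, Pine}: 44 + 53 = 97
  … (31 splits in total)
  {Grove, Knoll, North, Ivy, Thorn} + {Pine}: 64 + 8 = 72  ← best
Best: vehicle 1 Juniper → Grove → Knoll → North → Thorn → Ivy → Juniper = 64; vehicle 2 Juniper → Pine → Juniper = 8; combined 72.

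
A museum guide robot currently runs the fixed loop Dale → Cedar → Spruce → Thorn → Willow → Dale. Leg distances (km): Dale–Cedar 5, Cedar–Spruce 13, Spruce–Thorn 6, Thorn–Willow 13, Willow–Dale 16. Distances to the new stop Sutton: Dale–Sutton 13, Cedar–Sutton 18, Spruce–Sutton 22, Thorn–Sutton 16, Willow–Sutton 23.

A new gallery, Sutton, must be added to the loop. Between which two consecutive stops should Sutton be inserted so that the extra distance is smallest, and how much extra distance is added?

Minimum extra distance: 20 km, inserting Sutton between Willow and Dale.

Insertion cost between consecutive stops i–j is d(i,Sutton) + d(Sutton,j) − d(i,j):
  between Dale and Cedar: 13 + 18 − 5 = 26
  between Cedar and Spruce: 18 + 22 − 13 = 27
  between Spruce and Thorn: 22 + 16 − 6 = 32
  between Thorn and Willow: 16 + 23 − 13 = 26
  between Willow and Dale: 23 + 13 − 16 = 20
Cheapest insertion is between Willow and Dale, adding 20.
New total = 53 + 20 = 73.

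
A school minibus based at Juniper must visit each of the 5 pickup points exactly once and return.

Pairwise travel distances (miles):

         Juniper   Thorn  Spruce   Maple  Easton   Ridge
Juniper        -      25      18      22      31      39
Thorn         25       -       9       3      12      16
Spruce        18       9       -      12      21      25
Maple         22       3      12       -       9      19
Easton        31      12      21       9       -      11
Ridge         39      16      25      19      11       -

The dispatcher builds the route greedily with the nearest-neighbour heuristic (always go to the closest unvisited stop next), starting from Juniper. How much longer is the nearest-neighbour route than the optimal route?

Juniper: Spruce=18, Maple=22, Thorn=25, Easton=31, Ridge=39 ⇒ Spruce
Spruce: Thorn=9, Maple=12, Easton=21, Ridge=25 ⇒ Thorn
Thorn: Maple=3, Easton=12, Ridge=16 ⇒ Maple
Maple: Easton=9, Ridge=19 ⇒ Easton
Easton: Ridge=11 ⇒ Ridge
NN route Juniper → Spruce → Thorn → Maple → Easton → Ridge → Juniper costs 89.
Optimal: Juniper → Spruce → Thorn → Ridge → Easton → Maple → Juniper costs 85 (by enumerating all 60 distinct tours).
Excess = 89 − 85 = 4.

Excess over optimum: 4 miles.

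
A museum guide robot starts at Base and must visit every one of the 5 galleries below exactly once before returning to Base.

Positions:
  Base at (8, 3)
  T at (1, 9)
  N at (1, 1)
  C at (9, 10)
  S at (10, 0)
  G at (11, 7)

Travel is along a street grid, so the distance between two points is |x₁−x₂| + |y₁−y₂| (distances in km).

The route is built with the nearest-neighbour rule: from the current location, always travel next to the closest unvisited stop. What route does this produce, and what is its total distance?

44 km along Base → S → G → C → T → N → Base.

At Base the remaining stops are S 5, G 7, C 8, N 9, T 13; go to S.
At S the remaining stops are G 8, N 10, C 11, T 18; go to G.
At G the remaining stops are C 5, T 12, N 16; go to C.
At C the remaining stops are T 9, N 17; go to T.
At T the remaining stops are N 8; go to N.
Return N→Base: 9.
Total = 5 + 8 + 5 + 9 + 8 + 9 = 44.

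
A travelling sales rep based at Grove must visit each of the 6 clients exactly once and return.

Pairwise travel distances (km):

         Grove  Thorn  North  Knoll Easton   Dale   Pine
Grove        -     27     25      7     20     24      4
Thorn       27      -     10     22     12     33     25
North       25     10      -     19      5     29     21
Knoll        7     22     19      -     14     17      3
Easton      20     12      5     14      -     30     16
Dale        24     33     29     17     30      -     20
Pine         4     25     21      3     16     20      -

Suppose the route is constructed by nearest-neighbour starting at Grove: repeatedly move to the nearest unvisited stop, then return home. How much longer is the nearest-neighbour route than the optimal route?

The nearest-neighbour route is 1 km longer than optimal.

Grove: Pine=4, Knoll=7, Easton=20, Dale=24, North=25, Thorn=27 ⇒ Pine
Pine: Knoll=3, Easton=16, Dale=20, North=21, Thorn=25 ⇒ Knoll
Knoll: Easton=14, Dale=17, North=19, Thorn=22 ⇒ Easton
Easton: North=5, Thorn=12, Dale=30 ⇒ North
North: Thorn=10, Dale=29 ⇒ Thorn
Thorn: Dale=33 ⇒ Dale
NN route Grove → Pine → Knoll → Easton → North → Thorn → Dale → Grove costs 93.
Optimal: Grove → Knoll → Dale → Thorn → North → Easton → Pine → Grove costs 92 (by enumerating all 360 distinct tours).
Excess = 93 − 92 = 1.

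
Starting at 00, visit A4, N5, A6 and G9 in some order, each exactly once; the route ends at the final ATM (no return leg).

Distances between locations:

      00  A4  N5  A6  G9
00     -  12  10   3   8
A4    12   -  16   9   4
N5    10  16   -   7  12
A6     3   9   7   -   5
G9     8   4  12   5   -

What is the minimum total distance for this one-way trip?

There are 4! = 24 possible orderings.
00 → A4 → N5 → A6 → G9: 12+16+7+5 = 40
00 → A4 → N5 → G9 → A6: 12+16+12+5 = 45
00 → A4 → A6 → N5 → G9: 12+9+7+12 = 40
00 → A4 → A6 → G9 → N5: 12+9+5+12 = 38
00 → A4 → G9 → N5 → A6: 12+4+12+7 = 35
00 → A4 → G9 → A6 → N5: 12+4+5+7 = 28
00 → N5 → A4 → A6 → G9: 10+16+9+5 = 40
00 → N5 → A4 → G9 → A6: 10+16+4+5 = 35
00 → N5 → A6 → A4 → G9: 10+7+9+4 = 30
00 → N5 → A6 → G9 → A4: 10+7+5+4 = 26
00 → N5 → G9 → A4 → A6: 10+12+4+9 = 35
00 → N5 → G9 → A6 → A4: 10+12+5+9 = 36
00 → A6 → A4 → N5 → G9: 3+9+16+12 = 40
00 → A6 → A4 → G9 → N5: 3+9+4+12 = 28
… (10 more)
The minimum is 26.
One shortest path: 00 → N5 → A6 → G9 → A4.

Minimum one-way distance = 26.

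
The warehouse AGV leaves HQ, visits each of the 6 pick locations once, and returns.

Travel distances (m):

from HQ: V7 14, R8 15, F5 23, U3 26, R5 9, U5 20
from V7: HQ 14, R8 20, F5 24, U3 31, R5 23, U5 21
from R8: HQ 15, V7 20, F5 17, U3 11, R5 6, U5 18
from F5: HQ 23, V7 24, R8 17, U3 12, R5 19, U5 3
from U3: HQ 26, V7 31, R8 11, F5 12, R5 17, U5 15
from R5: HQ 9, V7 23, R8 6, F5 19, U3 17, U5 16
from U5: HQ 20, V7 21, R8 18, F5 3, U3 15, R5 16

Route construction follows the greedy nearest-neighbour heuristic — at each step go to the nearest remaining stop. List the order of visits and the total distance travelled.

76 m along HQ → R5 → R8 → U3 → F5 → U5 → V7 → HQ.

HQ → [R5:9 / V7:14 / R8:15 / U5:20 / F5:23 / U3:26] → R5 (9)
R5 → [R8:6 / U5:16 / U3:17 / F5:19 / V7:23] → R8 (6)
R8 → [U3:11 / F5:17 / U5:18 / V7:20] → U3 (11)
U3 → [F5:12 / U5:15 / V7:31] → F5 (12)
F5 → [U5:3 / V7:24] → U5 (3)
U5 → [V7:21] → V7 (21)
Return V7→HQ: 14.
Total = 9 + 6 + 11 + 12 + 3 + 21 + 14 = 76.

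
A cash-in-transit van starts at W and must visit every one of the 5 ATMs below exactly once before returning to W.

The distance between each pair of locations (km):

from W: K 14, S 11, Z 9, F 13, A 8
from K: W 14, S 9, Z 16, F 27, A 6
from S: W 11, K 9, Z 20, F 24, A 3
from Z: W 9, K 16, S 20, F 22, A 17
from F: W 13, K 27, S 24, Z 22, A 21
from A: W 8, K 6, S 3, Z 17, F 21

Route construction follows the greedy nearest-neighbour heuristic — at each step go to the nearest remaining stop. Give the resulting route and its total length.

From W: distances to unvisited — A=8, Z=9, S=11, F=13, K=14. Nearest is A (8).
From A: distances to unvisited — S=3, K=6, Z=17, F=21. Nearest is S (3).
From S: distances to unvisited — K=9, Z=20, F=24. Nearest is K (9).
From K: distances to unvisited — Z=16, F=27. Nearest is Z (16).
From Z: distances to unvisited — F=22. Nearest is F (22).
Return F→W: 13.
Total = 8 + 3 + 9 + 16 + 22 + 13 = 71.

Total distance 71 km via the nearest-neighbour route W → A → S → K → Z → F → W.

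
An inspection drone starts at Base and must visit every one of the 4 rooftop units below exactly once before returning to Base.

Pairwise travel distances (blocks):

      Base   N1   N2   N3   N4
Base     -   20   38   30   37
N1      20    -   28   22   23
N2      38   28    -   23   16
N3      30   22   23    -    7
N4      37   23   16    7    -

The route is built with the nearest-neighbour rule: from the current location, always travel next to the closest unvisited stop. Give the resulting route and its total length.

At Base the remaining stops are N1 20, N3 30, N4 37, N2 38; go to N1.
At N1 the remaining stops are N3 22, N4 23, N2 28; go to N3.
At N3 the remaining stops are N4 7, N2 23; go to N4.
At N4 the remaining stops are N2 16; go to N2.
Return N2→Base: 38.
Total = 20 + 22 + 7 + 16 + 38 = 103.

Total distance 103 blocks via the nearest-neighbour route Base → N1 → N3 → N4 → N2 → Base.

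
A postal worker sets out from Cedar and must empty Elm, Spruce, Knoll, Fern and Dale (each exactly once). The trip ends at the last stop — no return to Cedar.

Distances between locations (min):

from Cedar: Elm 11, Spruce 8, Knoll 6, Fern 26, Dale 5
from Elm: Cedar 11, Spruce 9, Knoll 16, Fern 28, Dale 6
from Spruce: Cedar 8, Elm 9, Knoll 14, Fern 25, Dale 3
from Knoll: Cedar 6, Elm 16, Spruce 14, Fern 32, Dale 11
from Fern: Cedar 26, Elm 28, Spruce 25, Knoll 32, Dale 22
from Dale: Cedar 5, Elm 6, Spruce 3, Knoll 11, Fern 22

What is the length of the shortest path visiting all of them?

There are 5! = 120 possible orderings.
Cedar → Elm → Spruce → Knoll → Fern → Dale: 11+9+14+32+22 = 88
Cedar → Elm → Spruce → Knoll → Dale → Fern: 11+9+14+11+22 = 67
Cedar → Elm → Spruce → Fern → Knoll → Dale: 11+9+25+32+11 = 88
Cedar → Elm → Spruce → Fern → Dale → Knoll: 11+9+25+22+11 = 78
Cedar → Elm → Spruce → Dale → Knoll → Fern: 11+9+3+11+32 = 66
Cedar → Elm → Spruce → Dale → Fern → Knoll: 11+9+3+22+32 = 77
Cedar → Elm → Knoll → Spruce → Fern → Dale: 11+16+14+25+22 = 88
Cedar → Elm → Knoll → Spruce → Dale → Fern: 11+16+14+3+22 = 66
Cedar → Elm → Knoll → Fern → Spruce → Dale: 11+16+32+25+3 = 87
Cedar → Elm → Knoll → Fern → Dale → Spruce: 11+16+32+22+3 = 84
Cedar → Elm → Knoll → Dale → Spruce → Fern: 11+16+11+3+25 = 66
Cedar → Elm → Knoll → Dale → Fern → Spruce: 11+16+11+22+25 = 85
Cedar → Elm → Fern → Spruce → Knoll → Dale: 11+28+25+14+11 = 89
Cedar → Elm → Fern → Spruce → Dale → Knoll: 11+28+25+3+11 = 78
… (106 more)
Cedar → Knoll → Elm → Spruce → Dale → Fern: 6+16+9+3+22 = 56  ← best
The minimum is 56.
One shortest path: Cedar → Knoll → Elm → Spruce → Dale → Fern.

56 min — the minimum one-way total.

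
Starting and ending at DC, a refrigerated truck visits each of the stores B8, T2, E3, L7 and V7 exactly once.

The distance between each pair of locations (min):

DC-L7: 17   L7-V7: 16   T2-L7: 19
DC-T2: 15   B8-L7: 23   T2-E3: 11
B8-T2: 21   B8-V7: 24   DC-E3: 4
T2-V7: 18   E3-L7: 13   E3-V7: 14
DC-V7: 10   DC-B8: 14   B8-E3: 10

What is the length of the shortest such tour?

Minimum total distance: 80 min.

DC→B8→T2→E3→L7→V7→DC: 14+21+11+13+16+10 = 85
DC→B8→T2→E3→V7→L7→DC: 14+21+11+14+16+17 = 93
DC→B8→T2→L7→E3→V7→DC: 14+21+19+13+14+10 = 91
DC→B8→T2→L7→V7→E3→DC: 14+21+19+16+14+4 = 88
DC→B8→T2→V7→E3→L7→DC: 14+21+18+14+13+17 = 97
DC→B8→T2→V7→L7→E3→DC: 14+21+18+16+13+4 = 86
DC→B8→E3→T2→L7→V7→DC: 14+10+11+19+16+10 = 80
DC→B8→E3→T2→V7→L7→DC: 14+10+11+18+16+17 = 86
DC→B8→E3→L7→T2→V7→DC: 14+10+13+19+18+10 = 84
DC→B8→E3→L7→V7→T2→DC: 14+10+13+16+18+15 = 86
DC→B8→E3→V7→T2→L7→DC: 14+10+14+18+19+17 = 92
DC→B8→E3→V7→L7→T2→DC: 14+10+14+16+19+15 = 88
DC→B8→L7→T2→E3→V7→DC: 14+23+19+11+14+10 = 91
DC→B8→L7→T2→V7→E3→DC: 14+23+19+18+14+4 = 92
… (46 more)
The minimum is 80.
One optimal route: DC → B8 → E3 → T2 → L7 → V7 → DC (or its reverse).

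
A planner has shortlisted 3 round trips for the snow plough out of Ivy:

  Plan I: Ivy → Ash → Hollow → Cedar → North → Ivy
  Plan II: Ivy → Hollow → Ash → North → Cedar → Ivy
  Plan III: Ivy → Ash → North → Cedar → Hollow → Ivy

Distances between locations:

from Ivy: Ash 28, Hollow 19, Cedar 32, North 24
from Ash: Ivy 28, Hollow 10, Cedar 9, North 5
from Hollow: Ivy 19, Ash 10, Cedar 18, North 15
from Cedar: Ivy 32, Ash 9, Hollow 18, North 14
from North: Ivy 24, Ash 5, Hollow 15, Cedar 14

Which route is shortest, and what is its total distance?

Plan I: 28 + 10 + 18 + 14 + 24 = 94
Plan II: 19 + 10 + 5 + 14 + 32 = 80
Plan III: 28 + 5 + 14 + 18 + 19 = 84

Shortest is Plan II, total 80.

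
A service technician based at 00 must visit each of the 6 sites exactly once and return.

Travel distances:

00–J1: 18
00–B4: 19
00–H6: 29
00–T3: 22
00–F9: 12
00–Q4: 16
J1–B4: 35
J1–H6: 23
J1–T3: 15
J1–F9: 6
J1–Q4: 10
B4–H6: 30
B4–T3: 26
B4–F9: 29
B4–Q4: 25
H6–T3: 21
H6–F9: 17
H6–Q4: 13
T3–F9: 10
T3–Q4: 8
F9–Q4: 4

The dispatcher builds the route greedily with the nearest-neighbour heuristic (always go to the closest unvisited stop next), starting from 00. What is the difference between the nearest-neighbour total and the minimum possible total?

8 longer than the optimal tour.

From 00: F9=12, Q4=16, J1=18, B4=19, T3=22, H6=29 → choose F9 (12).
From F9: Q4=4, J1=6, T3=10, H6=17, B4=29 → choose Q4 (4).
From Q4: T3=8, J1=10, H6=13, B4=25 → choose T3 (8).
From T3: J1=15, H6=21, B4=26 → choose J1 (15).
From J1: H6=23, B4=35 → choose H6 (23).
From H6: B4=30 → choose B4 (30).
NN route 00 → F9 → Q4 → T3 → J1 → H6 → B4 → 00 costs 111.
Optimal: 00 → B4 → H6 → Q4 → T3 → J1 → F9 → 00 costs 103 (by enumerating all 360 distinct tours).
Excess = 111 − 103 = 8.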